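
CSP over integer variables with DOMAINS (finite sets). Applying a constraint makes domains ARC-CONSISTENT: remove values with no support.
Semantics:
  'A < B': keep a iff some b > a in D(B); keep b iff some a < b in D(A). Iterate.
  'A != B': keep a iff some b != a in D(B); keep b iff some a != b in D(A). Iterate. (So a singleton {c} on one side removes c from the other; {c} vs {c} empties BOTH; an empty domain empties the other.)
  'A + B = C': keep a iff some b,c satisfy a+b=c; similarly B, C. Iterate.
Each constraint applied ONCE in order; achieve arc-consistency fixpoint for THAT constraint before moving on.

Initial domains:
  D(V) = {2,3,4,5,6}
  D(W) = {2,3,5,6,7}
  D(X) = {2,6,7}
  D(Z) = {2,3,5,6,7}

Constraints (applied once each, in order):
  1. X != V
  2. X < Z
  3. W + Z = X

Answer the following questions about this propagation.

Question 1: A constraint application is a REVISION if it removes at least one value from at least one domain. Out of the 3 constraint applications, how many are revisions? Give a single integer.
Constraint 1 (X != V) on D(X)={2,6,7} D(V)={2,3,4,5,6}: no change => not a revision
Constraint 2 (X < Z) on D(X)={2,6,7} D(Z)={2,3,5,6,7}: X {2,6,7}->{2,6}; Z {2,3,5,6,7}->{3,5,6,7} => REVISION
Constraint 3 (W + Z = X) on D(W)={2,3,5,6,7} D(Z)={3,5,6,7} D(X)={2,6}: W {2,3,5,6,7}->{3}; Z {3,5,6,7}->{3}; X {2,6}->{6} => REVISION
Total revisions = 2

Answer: 2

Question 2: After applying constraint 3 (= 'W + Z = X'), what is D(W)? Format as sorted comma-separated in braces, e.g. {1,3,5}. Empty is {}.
Answer: {3}

Derivation:
Constraint 1 (X != V) on D(X)={2,6,7} D(V)={2,3,4,5,6}: no change
Constraint 2 (X < Z) on D(X)={2,6,7} D(Z)={2,3,5,6,7}: X {2,6,7}->{2,6}; Z {2,3,5,6,7}->{3,5,6,7}
Constraint 3 (W + Z = X) on D(W)={2,3,5,6,7} D(Z)={3,5,6,7} D(X)={2,6}: W {2,3,5,6,7}->{3}; Z {3,5,6,7}->{3}; X {2,6}->{6}
So after constraint 3: D(W) = {3}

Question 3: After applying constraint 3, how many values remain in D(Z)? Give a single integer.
Constraint 1 (X != V) on D(X)={2,6,7} D(V)={2,3,4,5,6}: no change
Constraint 2 (X < Z) on D(X)={2,6,7} D(Z)={2,3,5,6,7}: X {2,6,7}->{2,6}; Z {2,3,5,6,7}->{3,5,6,7}
Constraint 3 (W + Z = X) on D(W)={2,3,5,6,7} D(Z)={3,5,6,7} D(X)={2,6}: W {2,3,5,6,7}->{3}; Z {3,5,6,7}->{3}; X {2,6}->{6}
So after constraint 3: D(Z)={3}, size = 1

Answer: 1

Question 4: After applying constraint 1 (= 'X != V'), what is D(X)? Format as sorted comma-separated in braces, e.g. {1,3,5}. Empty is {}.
Answer: {2,6,7}

Derivation:
Constraint 1 (X != V) on D(X)={2,6,7} D(V)={2,3,4,5,6}: no change
So after constraint 1: D(X) = {2,6,7}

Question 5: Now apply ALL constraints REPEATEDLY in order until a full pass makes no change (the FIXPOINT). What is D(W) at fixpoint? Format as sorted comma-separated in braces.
pass 0 (initial): D(W)={2,3,5,6,7}
pass 1: W {2,3,5,6,7}->{3}; X {2,6,7}->{6}; Z {2,3,5,6,7}->{3}
pass 2: V {2,3,4,5,6}->{2,3,4,5}; W {3}->{}; X {6}->{}; Z {3}->{}
pass 3: V {2,3,4,5}->{}
pass 4: no change
Fixpoint after 4 passes: D(W) = {}

Answer: {}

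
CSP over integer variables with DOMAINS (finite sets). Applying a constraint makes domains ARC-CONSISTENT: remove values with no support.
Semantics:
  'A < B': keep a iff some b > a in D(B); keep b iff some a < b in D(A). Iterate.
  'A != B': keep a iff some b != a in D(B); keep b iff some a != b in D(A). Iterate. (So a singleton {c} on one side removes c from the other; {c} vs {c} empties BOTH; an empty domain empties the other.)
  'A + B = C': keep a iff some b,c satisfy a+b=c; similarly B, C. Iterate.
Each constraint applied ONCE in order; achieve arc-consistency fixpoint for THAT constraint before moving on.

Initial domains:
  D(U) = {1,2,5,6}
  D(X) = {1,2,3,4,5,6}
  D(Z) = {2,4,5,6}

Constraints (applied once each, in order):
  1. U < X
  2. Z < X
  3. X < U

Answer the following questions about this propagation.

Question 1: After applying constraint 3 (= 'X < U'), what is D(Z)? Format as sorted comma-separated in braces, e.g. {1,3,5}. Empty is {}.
Constraint 1 (U < X) on D(U)={1,2,5,6} D(X)={1,2,3,4,5,6}: U {1,2,5,6}->{1,2,5}; X {1,2,3,4,5,6}->{2,3,4,5,6}
Constraint 2 (Z < X) on D(Z)={2,4,5,6} D(X)={2,3,4,5,6}: Z {2,4,5,6}->{2,4,5}; X {2,3,4,5,6}->{3,4,5,6}
Constraint 3 (X < U) on D(X)={3,4,5,6} D(U)={1,2,5}: X {3,4,5,6}->{3,4}; U {1,2,5}->{5}
So after constraint 3: D(Z) = {2,4,5}

Answer: {2,4,5}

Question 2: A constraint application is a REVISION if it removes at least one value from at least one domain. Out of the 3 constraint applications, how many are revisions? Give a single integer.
Constraint 1 (U < X) on D(U)={1,2,5,6} D(X)={1,2,3,4,5,6}: U {1,2,5,6}->{1,2,5}; X {1,2,3,4,5,6}->{2,3,4,5,6} => REVISION
Constraint 2 (Z < X) on D(Z)={2,4,5,6} D(X)={2,3,4,5,6}: Z {2,4,5,6}->{2,4,5}; X {2,3,4,5,6}->{3,4,5,6} => REVISION
Constraint 3 (X < U) on D(X)={3,4,5,6} D(U)={1,2,5}: X {3,4,5,6}->{3,4}; U {1,2,5}->{5} => REVISION
Total revisions = 3

Answer: 3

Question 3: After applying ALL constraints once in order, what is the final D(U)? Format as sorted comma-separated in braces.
Constraint 1 (U < X) on D(U)={1,2,5,6} D(X)={1,2,3,4,5,6}: U {1,2,5,6}->{1,2,5}; X {1,2,3,4,5,6}->{2,3,4,5,6}
Constraint 2 (Z < X) on D(Z)={2,4,5,6} D(X)={2,3,4,5,6}: Z {2,4,5,6}->{2,4,5}; X {2,3,4,5,6}->{3,4,5,6}
Constraint 3 (X < U) on D(X)={3,4,5,6} D(U)={1,2,5}: X {3,4,5,6}->{3,4}; U {1,2,5}->{5}
So after all 3 constraints: D(U) = {5}

Answer: {5}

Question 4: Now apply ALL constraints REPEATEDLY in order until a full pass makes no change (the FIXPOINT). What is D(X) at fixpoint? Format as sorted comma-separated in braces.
pass 0 (initial): D(X)={1,2,3,4,5,6}
pass 1: U {1,2,5,6}->{5}; X {1,2,3,4,5,6}->{3,4}; Z {2,4,5,6}->{2,4,5}
pass 2: U {5}->{}; X {3,4}->{}; Z {2,4,5}->{}
pass 3: no change
Fixpoint after 3 passes: D(X) = {}

Answer: {}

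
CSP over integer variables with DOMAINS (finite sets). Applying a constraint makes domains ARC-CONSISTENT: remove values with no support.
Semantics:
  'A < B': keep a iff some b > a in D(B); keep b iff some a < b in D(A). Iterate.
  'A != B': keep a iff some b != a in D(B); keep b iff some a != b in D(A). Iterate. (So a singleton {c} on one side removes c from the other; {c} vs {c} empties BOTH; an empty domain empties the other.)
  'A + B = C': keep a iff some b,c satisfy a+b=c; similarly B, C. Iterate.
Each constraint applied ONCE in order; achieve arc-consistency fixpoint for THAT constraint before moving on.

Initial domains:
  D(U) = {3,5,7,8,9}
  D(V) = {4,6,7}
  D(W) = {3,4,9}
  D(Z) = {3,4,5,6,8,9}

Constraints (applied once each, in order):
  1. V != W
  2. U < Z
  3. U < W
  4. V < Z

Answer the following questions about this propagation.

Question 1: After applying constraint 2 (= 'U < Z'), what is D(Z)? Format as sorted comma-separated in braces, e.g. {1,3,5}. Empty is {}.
Answer: {4,5,6,8,9}

Derivation:
Constraint 1 (V != W) on D(V)={4,6,7} D(W)={3,4,9}: no change
Constraint 2 (U < Z) on D(U)={3,5,7,8,9} D(Z)={3,4,5,6,8,9}: U {3,5,7,8,9}->{3,5,7,8}; Z {3,4,5,6,8,9}->{4,5,6,8,9}
So after constraint 2: D(Z) = {4,5,6,8,9}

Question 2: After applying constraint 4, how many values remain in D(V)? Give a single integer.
Constraint 1 (V != W) on D(V)={4,6,7} D(W)={3,4,9}: no change
Constraint 2 (U < Z) on D(U)={3,5,7,8,9} D(Z)={3,4,5,6,8,9}: U {3,5,7,8,9}->{3,5,7,8}; Z {3,4,5,6,8,9}->{4,5,6,8,9}
Constraint 3 (U < W) on D(U)={3,5,7,8} D(W)={3,4,9}: W {3,4,9}->{4,9}
Constraint 4 (V < Z) on D(V)={4,6,7} D(Z)={4,5,6,8,9}: Z {4,5,6,8,9}->{5,6,8,9}
So after constraint 4: D(V)={4,6,7}, size = 3

Answer: 3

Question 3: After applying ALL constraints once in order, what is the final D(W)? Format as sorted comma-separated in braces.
Answer: {4,9}

Derivation:
Constraint 1 (V != W) on D(V)={4,6,7} D(W)={3,4,9}: no change
Constraint 2 (U < Z) on D(U)={3,5,7,8,9} D(Z)={3,4,5,6,8,9}: U {3,5,7,8,9}->{3,5,7,8}; Z {3,4,5,6,8,9}->{4,5,6,8,9}
Constraint 3 (U < W) on D(U)={3,5,7,8} D(W)={3,4,9}: W {3,4,9}->{4,9}
Constraint 4 (V < Z) on D(V)={4,6,7} D(Z)={4,5,6,8,9}: Z {4,5,6,8,9}->{5,6,8,9}
So after all 4 constraints: D(W) = {4,9}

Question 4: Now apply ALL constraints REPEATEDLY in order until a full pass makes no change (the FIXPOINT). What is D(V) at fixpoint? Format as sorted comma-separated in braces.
Answer: {4,6,7}

Derivation:
pass 0 (initial): D(V)={4,6,7}
pass 1: U {3,5,7,8,9}->{3,5,7,8}; W {3,4,9}->{4,9}; Z {3,4,5,6,8,9}->{5,6,8,9}
pass 2: no change
Fixpoint after 2 passes: D(V) = {4,6,7}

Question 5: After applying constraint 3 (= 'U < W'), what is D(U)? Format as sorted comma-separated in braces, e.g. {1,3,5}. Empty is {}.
Constraint 1 (V != W) on D(V)={4,6,7} D(W)={3,4,9}: no change
Constraint 2 (U < Z) on D(U)={3,5,7,8,9} D(Z)={3,4,5,6,8,9}: U {3,5,7,8,9}->{3,5,7,8}; Z {3,4,5,6,8,9}->{4,5,6,8,9}
Constraint 3 (U < W) on D(U)={3,5,7,8} D(W)={3,4,9}: W {3,4,9}->{4,9}
So after constraint 3: D(U) = {3,5,7,8}

Answer: {3,5,7,8}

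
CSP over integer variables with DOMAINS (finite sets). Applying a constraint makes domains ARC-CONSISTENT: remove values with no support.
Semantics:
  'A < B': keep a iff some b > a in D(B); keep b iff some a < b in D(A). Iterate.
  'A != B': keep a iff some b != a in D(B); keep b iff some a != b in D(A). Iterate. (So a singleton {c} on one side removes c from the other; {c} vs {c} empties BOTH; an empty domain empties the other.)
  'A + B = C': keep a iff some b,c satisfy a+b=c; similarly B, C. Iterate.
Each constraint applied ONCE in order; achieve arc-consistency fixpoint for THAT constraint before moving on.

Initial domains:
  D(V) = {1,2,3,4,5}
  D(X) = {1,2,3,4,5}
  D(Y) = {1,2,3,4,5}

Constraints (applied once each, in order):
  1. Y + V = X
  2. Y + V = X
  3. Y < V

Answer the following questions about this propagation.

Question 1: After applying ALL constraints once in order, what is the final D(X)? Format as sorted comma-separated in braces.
Answer: {2,3,4,5}

Derivation:
Constraint 1 (Y + V = X) on D(Y)={1,2,3,4,5} D(V)={1,2,3,4,5} D(X)={1,2,3,4,5}: Y {1,2,3,4,5}->{1,2,3,4}; V {1,2,3,4,5}->{1,2,3,4}; X {1,2,3,4,5}->{2,3,4,5}
Constraint 2 (Y + V = X) on D(Y)={1,2,3,4} D(V)={1,2,3,4} D(X)={2,3,4,5}: no change
Constraint 3 (Y < V) on D(Y)={1,2,3,4} D(V)={1,2,3,4}: Y {1,2,3,4}->{1,2,3}; V {1,2,3,4}->{2,3,4}
So after all 3 constraints: D(X) = {2,3,4,5}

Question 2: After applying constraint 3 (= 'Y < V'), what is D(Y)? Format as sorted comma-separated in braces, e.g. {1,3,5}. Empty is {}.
Answer: {1,2,3}

Derivation:
Constraint 1 (Y + V = X) on D(Y)={1,2,3,4,5} D(V)={1,2,3,4,5} D(X)={1,2,3,4,5}: Y {1,2,3,4,5}->{1,2,3,4}; V {1,2,3,4,5}->{1,2,3,4}; X {1,2,3,4,5}->{2,3,4,5}
Constraint 2 (Y + V = X) on D(Y)={1,2,3,4} D(V)={1,2,3,4} D(X)={2,3,4,5}: no change
Constraint 3 (Y < V) on D(Y)={1,2,3,4} D(V)={1,2,3,4}: Y {1,2,3,4}->{1,2,3}; V {1,2,3,4}->{2,3,4}
So after constraint 3: D(Y) = {1,2,3}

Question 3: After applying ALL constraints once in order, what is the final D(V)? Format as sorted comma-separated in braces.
Constraint 1 (Y + V = X) on D(Y)={1,2,3,4,5} D(V)={1,2,3,4,5} D(X)={1,2,3,4,5}: Y {1,2,3,4,5}->{1,2,3,4}; V {1,2,3,4,5}->{1,2,3,4}; X {1,2,3,4,5}->{2,3,4,5}
Constraint 2 (Y + V = X) on D(Y)={1,2,3,4} D(V)={1,2,3,4} D(X)={2,3,4,5}: no change
Constraint 3 (Y < V) on D(Y)={1,2,3,4} D(V)={1,2,3,4}: Y {1,2,3,4}->{1,2,3}; V {1,2,3,4}->{2,3,4}
So after all 3 constraints: D(V) = {2,3,4}

Answer: {2,3,4}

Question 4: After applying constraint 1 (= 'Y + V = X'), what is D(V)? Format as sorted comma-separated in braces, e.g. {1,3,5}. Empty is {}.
Constraint 1 (Y + V = X) on D(Y)={1,2,3,4,5} D(V)={1,2,3,4,5} D(X)={1,2,3,4,5}: Y {1,2,3,4,5}->{1,2,3,4}; V {1,2,3,4,5}->{1,2,3,4}; X {1,2,3,4,5}->{2,3,4,5}
So after constraint 1: D(V) = {1,2,3,4}

Answer: {1,2,3,4}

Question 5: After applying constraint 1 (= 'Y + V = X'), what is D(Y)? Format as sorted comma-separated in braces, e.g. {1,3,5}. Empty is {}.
Constraint 1 (Y + V = X) on D(Y)={1,2,3,4,5} D(V)={1,2,3,4,5} D(X)={1,2,3,4,5}: Y {1,2,3,4,5}->{1,2,3,4}; V {1,2,3,4,5}->{1,2,3,4}; X {1,2,3,4,5}->{2,3,4,5}
So after constraint 1: D(Y) = {1,2,3,4}

Answer: {1,2,3,4}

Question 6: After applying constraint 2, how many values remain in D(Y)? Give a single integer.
Constraint 1 (Y + V = X) on D(Y)={1,2,3,4,5} D(V)={1,2,3,4,5} D(X)={1,2,3,4,5}: Y {1,2,3,4,5}->{1,2,3,4}; V {1,2,3,4,5}->{1,2,3,4}; X {1,2,3,4,5}->{2,3,4,5}
Constraint 2 (Y + V = X) on D(Y)={1,2,3,4} D(V)={1,2,3,4} D(X)={2,3,4,5}: no change
So after constraint 2: D(Y)={1,2,3,4}, size = 4

Answer: 4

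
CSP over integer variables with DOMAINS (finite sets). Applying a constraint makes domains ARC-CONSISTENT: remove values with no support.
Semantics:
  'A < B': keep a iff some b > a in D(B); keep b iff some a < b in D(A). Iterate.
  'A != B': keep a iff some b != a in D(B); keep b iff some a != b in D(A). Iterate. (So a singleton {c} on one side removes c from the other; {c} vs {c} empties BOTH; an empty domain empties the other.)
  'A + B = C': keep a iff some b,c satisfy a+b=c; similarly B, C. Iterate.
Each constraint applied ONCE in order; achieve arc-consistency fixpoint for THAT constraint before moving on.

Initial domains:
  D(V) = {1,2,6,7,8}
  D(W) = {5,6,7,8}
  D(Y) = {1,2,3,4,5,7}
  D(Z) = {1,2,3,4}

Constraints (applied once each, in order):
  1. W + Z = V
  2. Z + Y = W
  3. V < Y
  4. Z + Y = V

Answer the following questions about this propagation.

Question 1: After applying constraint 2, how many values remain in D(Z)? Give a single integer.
Answer: 3

Derivation:
Constraint 1 (W + Z = V) on D(W)={5,6,7,8} D(Z)={1,2,3,4} D(V)={1,2,6,7,8}: W {5,6,7,8}->{5,6,7}; Z {1,2,3,4}->{1,2,3}; V {1,2,6,7,8}->{6,7,8}
Constraint 2 (Z + Y = W) on D(Z)={1,2,3} D(Y)={1,2,3,4,5,7} D(W)={5,6,7}: Y {1,2,3,4,5,7}->{2,3,4,5}
So after constraint 2: D(Z)={1,2,3}, size = 3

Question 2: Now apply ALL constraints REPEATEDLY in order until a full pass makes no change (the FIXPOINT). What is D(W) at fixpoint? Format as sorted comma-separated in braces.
pass 0 (initial): D(W)={5,6,7,8}
pass 1: V {1,2,6,7,8}->{}; W {5,6,7,8}->{5,6,7}; Y {1,2,3,4,5,7}->{}; Z {1,2,3,4}->{}
pass 2: W {5,6,7}->{}
pass 3: no change
Fixpoint after 3 passes: D(W) = {}

Answer: {}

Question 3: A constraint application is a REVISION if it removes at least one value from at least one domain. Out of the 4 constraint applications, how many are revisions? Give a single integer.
Constraint 1 (W + Z = V) on D(W)={5,6,7,8} D(Z)={1,2,3,4} D(V)={1,2,6,7,8}: W {5,6,7,8}->{5,6,7}; Z {1,2,3,4}->{1,2,3}; V {1,2,6,7,8}->{6,7,8} => REVISION
Constraint 2 (Z + Y = W) on D(Z)={1,2,3} D(Y)={1,2,3,4,5,7} D(W)={5,6,7}: Y {1,2,3,4,5,7}->{2,3,4,5} => REVISION
Constraint 3 (V < Y) on D(V)={6,7,8} D(Y)={2,3,4,5}: V {6,7,8}->{}; Y {2,3,4,5}->{} => REVISION
Constraint 4 (Z + Y = V) on D(Z)={1,2,3} D(Y)={} D(V)={}: Z {1,2,3}->{} => REVISION
Total revisions = 4

Answer: 4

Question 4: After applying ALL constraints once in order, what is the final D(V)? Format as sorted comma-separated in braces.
Answer: {}

Derivation:
Constraint 1 (W + Z = V) on D(W)={5,6,7,8} D(Z)={1,2,3,4} D(V)={1,2,6,7,8}: W {5,6,7,8}->{5,6,7}; Z {1,2,3,4}->{1,2,3}; V {1,2,6,7,8}->{6,7,8}
Constraint 2 (Z + Y = W) on D(Z)={1,2,3} D(Y)={1,2,3,4,5,7} D(W)={5,6,7}: Y {1,2,3,4,5,7}->{2,3,4,5}
Constraint 3 (V < Y) on D(V)={6,7,8} D(Y)={2,3,4,5}: V {6,7,8}->{}; Y {2,3,4,5}->{}
Constraint 4 (Z + Y = V) on D(Z)={1,2,3} D(Y)={} D(V)={}: Z {1,2,3}->{}
So after all 4 constraints: D(V) = {}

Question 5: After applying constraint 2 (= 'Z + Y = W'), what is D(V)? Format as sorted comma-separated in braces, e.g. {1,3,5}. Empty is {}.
Constraint 1 (W + Z = V) on D(W)={5,6,7,8} D(Z)={1,2,3,4} D(V)={1,2,6,7,8}: W {5,6,7,8}->{5,6,7}; Z {1,2,3,4}->{1,2,3}; V {1,2,6,7,8}->{6,7,8}
Constraint 2 (Z + Y = W) on D(Z)={1,2,3} D(Y)={1,2,3,4,5,7} D(W)={5,6,7}: Y {1,2,3,4,5,7}->{2,3,4,5}
So after constraint 2: D(V) = {6,7,8}

Answer: {6,7,8}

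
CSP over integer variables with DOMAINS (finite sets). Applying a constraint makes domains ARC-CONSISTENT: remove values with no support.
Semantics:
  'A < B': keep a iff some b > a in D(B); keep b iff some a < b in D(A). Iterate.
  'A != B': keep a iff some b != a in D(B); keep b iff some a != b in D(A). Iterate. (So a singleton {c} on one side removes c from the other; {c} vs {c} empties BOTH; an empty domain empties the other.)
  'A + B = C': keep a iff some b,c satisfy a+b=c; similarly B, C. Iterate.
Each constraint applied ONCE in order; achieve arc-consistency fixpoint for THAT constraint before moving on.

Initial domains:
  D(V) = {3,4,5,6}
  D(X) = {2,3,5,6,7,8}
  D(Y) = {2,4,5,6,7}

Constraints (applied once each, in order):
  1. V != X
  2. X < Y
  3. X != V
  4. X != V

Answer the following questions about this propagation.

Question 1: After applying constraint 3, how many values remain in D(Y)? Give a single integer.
Constraint 1 (V != X) on D(V)={3,4,5,6} D(X)={2,3,5,6,7,8}: no change
Constraint 2 (X < Y) on D(X)={2,3,5,6,7,8} D(Y)={2,4,5,6,7}: X {2,3,5,6,7,8}->{2,3,5,6}; Y {2,4,5,6,7}->{4,5,6,7}
Constraint 3 (X != V) on D(X)={2,3,5,6} D(V)={3,4,5,6}: no change
So after constraint 3: D(Y)={4,5,6,7}, size = 4

Answer: 4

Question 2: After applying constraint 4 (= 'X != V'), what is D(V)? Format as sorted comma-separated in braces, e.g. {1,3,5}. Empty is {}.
Constraint 1 (V != X) on D(V)={3,4,5,6} D(X)={2,3,5,6,7,8}: no change
Constraint 2 (X < Y) on D(X)={2,3,5,6,7,8} D(Y)={2,4,5,6,7}: X {2,3,5,6,7,8}->{2,3,5,6}; Y {2,4,5,6,7}->{4,5,6,7}
Constraint 3 (X != V) on D(X)={2,3,5,6} D(V)={3,4,5,6}: no change
Constraint 4 (X != V) on D(X)={2,3,5,6} D(V)={3,4,5,6}: no change
So after constraint 4: D(V) = {3,4,5,6}

Answer: {3,4,5,6}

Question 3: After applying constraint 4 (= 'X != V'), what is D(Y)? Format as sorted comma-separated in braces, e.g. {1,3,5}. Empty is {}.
Constraint 1 (V != X) on D(V)={3,4,5,6} D(X)={2,3,5,6,7,8}: no change
Constraint 2 (X < Y) on D(X)={2,3,5,6,7,8} D(Y)={2,4,5,6,7}: X {2,3,5,6,7,8}->{2,3,5,6}; Y {2,4,5,6,7}->{4,5,6,7}
Constraint 3 (X != V) on D(X)={2,3,5,6} D(V)={3,4,5,6}: no change
Constraint 4 (X != V) on D(X)={2,3,5,6} D(V)={3,4,5,6}: no change
So after constraint 4: D(Y) = {4,5,6,7}

Answer: {4,5,6,7}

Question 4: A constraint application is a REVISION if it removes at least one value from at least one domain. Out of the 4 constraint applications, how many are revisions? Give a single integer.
Constraint 1 (V != X) on D(V)={3,4,5,6} D(X)={2,3,5,6,7,8}: no change => not a revision
Constraint 2 (X < Y) on D(X)={2,3,5,6,7,8} D(Y)={2,4,5,6,7}: X {2,3,5,6,7,8}->{2,3,5,6}; Y {2,4,5,6,7}->{4,5,6,7} => REVISION
Constraint 3 (X != V) on D(X)={2,3,5,6} D(V)={3,4,5,6}: no change => not a revision
Constraint 4 (X != V) on D(X)={2,3,5,6} D(V)={3,4,5,6}: no change => not a revision
Total revisions = 1

Answer: 1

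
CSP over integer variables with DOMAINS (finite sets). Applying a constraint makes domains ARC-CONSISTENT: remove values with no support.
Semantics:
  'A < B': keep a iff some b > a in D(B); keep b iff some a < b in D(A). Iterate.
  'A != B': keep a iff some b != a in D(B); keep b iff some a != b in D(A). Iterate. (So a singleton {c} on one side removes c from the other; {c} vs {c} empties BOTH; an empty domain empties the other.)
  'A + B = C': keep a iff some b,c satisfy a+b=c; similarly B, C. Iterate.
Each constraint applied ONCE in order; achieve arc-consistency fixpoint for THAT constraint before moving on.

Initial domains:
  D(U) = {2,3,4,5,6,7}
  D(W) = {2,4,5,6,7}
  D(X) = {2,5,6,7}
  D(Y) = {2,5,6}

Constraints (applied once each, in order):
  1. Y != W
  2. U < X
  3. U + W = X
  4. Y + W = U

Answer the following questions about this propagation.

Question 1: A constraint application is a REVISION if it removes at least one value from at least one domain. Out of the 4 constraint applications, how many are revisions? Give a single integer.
Answer: 3

Derivation:
Constraint 1 (Y != W) on D(Y)={2,5,6} D(W)={2,4,5,6,7}: no change => not a revision
Constraint 2 (U < X) on D(U)={2,3,4,5,6,7} D(X)={2,5,6,7}: U {2,3,4,5,6,7}->{2,3,4,5,6}; X {2,5,6,7}->{5,6,7} => REVISION
Constraint 3 (U + W = X) on D(U)={2,3,4,5,6} D(W)={2,4,5,6,7} D(X)={5,6,7}: U {2,3,4,5,6}->{2,3,4,5}; W {2,4,5,6,7}->{2,4,5} => REVISION
Constraint 4 (Y + W = U) on D(Y)={2,5,6} D(W)={2,4,5} D(U)={2,3,4,5}: Y {2,5,6}->{2}; W {2,4,5}->{2}; U {2,3,4,5}->{4} => REVISION
Total revisions = 3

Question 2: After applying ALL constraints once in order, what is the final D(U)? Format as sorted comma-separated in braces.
Constraint 1 (Y != W) on D(Y)={2,5,6} D(W)={2,4,5,6,7}: no change
Constraint 2 (U < X) on D(U)={2,3,4,5,6,7} D(X)={2,5,6,7}: U {2,3,4,5,6,7}->{2,3,4,5,6}; X {2,5,6,7}->{5,6,7}
Constraint 3 (U + W = X) on D(U)={2,3,4,5,6} D(W)={2,4,5,6,7} D(X)={5,6,7}: U {2,3,4,5,6}->{2,3,4,5}; W {2,4,5,6,7}->{2,4,5}
Constraint 4 (Y + W = U) on D(Y)={2,5,6} D(W)={2,4,5} D(U)={2,3,4,5}: Y {2,5,6}->{2}; W {2,4,5}->{2}; U {2,3,4,5}->{4}
So after all 4 constraints: D(U) = {4}

Answer: {4}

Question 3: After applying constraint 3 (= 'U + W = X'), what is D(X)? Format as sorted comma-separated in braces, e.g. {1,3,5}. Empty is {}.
Constraint 1 (Y != W) on D(Y)={2,5,6} D(W)={2,4,5,6,7}: no change
Constraint 2 (U < X) on D(U)={2,3,4,5,6,7} D(X)={2,5,6,7}: U {2,3,4,5,6,7}->{2,3,4,5,6}; X {2,5,6,7}->{5,6,7}
Constraint 3 (U + W = X) on D(U)={2,3,4,5,6} D(W)={2,4,5,6,7} D(X)={5,6,7}: U {2,3,4,5,6}->{2,3,4,5}; W {2,4,5,6,7}->{2,4,5}
So after constraint 3: D(X) = {5,6,7}

Answer: {5,6,7}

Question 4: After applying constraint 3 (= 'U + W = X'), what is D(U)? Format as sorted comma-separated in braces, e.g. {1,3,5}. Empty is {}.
Answer: {2,3,4,5}

Derivation:
Constraint 1 (Y != W) on D(Y)={2,5,6} D(W)={2,4,5,6,7}: no change
Constraint 2 (U < X) on D(U)={2,3,4,5,6,7} D(X)={2,5,6,7}: U {2,3,4,5,6,7}->{2,3,4,5,6}; X {2,5,6,7}->{5,6,7}
Constraint 3 (U + W = X) on D(U)={2,3,4,5,6} D(W)={2,4,5,6,7} D(X)={5,6,7}: U {2,3,4,5,6}->{2,3,4,5}; W {2,4,5,6,7}->{2,4,5}
So after constraint 3: D(U) = {2,3,4,5}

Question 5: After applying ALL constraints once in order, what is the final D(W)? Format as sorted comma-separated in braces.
Constraint 1 (Y != W) on D(Y)={2,5,6} D(W)={2,4,5,6,7}: no change
Constraint 2 (U < X) on D(U)={2,3,4,5,6,7} D(X)={2,5,6,7}: U {2,3,4,5,6,7}->{2,3,4,5,6}; X {2,5,6,7}->{5,6,7}
Constraint 3 (U + W = X) on D(U)={2,3,4,5,6} D(W)={2,4,5,6,7} D(X)={5,6,7}: U {2,3,4,5,6}->{2,3,4,5}; W {2,4,5,6,7}->{2,4,5}
Constraint 4 (Y + W = U) on D(Y)={2,5,6} D(W)={2,4,5} D(U)={2,3,4,5}: Y {2,5,6}->{2}; W {2,4,5}->{2}; U {2,3,4,5}->{4}
So after all 4 constraints: D(W) = {2}

Answer: {2}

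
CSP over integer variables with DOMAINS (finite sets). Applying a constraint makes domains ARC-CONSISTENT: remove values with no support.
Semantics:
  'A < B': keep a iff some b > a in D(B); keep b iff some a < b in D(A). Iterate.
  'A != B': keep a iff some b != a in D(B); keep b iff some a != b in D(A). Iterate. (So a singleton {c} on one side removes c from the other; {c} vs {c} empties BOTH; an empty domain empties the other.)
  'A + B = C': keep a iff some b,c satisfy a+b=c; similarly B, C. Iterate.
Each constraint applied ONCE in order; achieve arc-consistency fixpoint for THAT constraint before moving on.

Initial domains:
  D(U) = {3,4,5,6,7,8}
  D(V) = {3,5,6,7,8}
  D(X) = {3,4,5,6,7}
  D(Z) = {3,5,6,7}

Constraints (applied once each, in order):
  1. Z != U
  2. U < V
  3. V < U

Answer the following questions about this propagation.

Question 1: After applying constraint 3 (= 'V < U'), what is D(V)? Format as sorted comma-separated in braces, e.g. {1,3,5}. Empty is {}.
Answer: {5,6}

Derivation:
Constraint 1 (Z != U) on D(Z)={3,5,6,7} D(U)={3,4,5,6,7,8}: no change
Constraint 2 (U < V) on D(U)={3,4,5,6,7,8} D(V)={3,5,6,7,8}: U {3,4,5,6,7,8}->{3,4,5,6,7}; V {3,5,6,7,8}->{5,6,7,8}
Constraint 3 (V < U) on D(V)={5,6,7,8} D(U)={3,4,5,6,7}: V {5,6,7,8}->{5,6}; U {3,4,5,6,7}->{6,7}
So after constraint 3: D(V) = {5,6}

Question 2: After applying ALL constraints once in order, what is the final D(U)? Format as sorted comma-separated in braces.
Answer: {6,7}

Derivation:
Constraint 1 (Z != U) on D(Z)={3,5,6,7} D(U)={3,4,5,6,7,8}: no change
Constraint 2 (U < V) on D(U)={3,4,5,6,7,8} D(V)={3,5,6,7,8}: U {3,4,5,6,7,8}->{3,4,5,6,7}; V {3,5,6,7,8}->{5,6,7,8}
Constraint 3 (V < U) on D(V)={5,6,7,8} D(U)={3,4,5,6,7}: V {5,6,7,8}->{5,6}; U {3,4,5,6,7}->{6,7}
So after all 3 constraints: D(U) = {6,7}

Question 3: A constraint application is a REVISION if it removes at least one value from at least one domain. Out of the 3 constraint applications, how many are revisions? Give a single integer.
Constraint 1 (Z != U) on D(Z)={3,5,6,7} D(U)={3,4,5,6,7,8}: no change => not a revision
Constraint 2 (U < V) on D(U)={3,4,5,6,7,8} D(V)={3,5,6,7,8}: U {3,4,5,6,7,8}->{3,4,5,6,7}; V {3,5,6,7,8}->{5,6,7,8} => REVISION
Constraint 3 (V < U) on D(V)={5,6,7,8} D(U)={3,4,5,6,7}: V {5,6,7,8}->{5,6}; U {3,4,5,6,7}->{6,7} => REVISION
Total revisions = 2

Answer: 2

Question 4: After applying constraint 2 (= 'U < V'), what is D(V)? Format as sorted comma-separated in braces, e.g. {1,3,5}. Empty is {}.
Constraint 1 (Z != U) on D(Z)={3,5,6,7} D(U)={3,4,5,6,7,8}: no change
Constraint 2 (U < V) on D(U)={3,4,5,6,7,8} D(V)={3,5,6,7,8}: U {3,4,5,6,7,8}->{3,4,5,6,7}; V {3,5,6,7,8}->{5,6,7,8}
So after constraint 2: D(V) = {5,6,7,8}

Answer: {5,6,7,8}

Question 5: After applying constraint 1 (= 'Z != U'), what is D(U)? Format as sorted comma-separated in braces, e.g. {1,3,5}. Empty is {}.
Constraint 1 (Z != U) on D(Z)={3,5,6,7} D(U)={3,4,5,6,7,8}: no change
So after constraint 1: D(U) = {3,4,5,6,7,8}

Answer: {3,4,5,6,7,8}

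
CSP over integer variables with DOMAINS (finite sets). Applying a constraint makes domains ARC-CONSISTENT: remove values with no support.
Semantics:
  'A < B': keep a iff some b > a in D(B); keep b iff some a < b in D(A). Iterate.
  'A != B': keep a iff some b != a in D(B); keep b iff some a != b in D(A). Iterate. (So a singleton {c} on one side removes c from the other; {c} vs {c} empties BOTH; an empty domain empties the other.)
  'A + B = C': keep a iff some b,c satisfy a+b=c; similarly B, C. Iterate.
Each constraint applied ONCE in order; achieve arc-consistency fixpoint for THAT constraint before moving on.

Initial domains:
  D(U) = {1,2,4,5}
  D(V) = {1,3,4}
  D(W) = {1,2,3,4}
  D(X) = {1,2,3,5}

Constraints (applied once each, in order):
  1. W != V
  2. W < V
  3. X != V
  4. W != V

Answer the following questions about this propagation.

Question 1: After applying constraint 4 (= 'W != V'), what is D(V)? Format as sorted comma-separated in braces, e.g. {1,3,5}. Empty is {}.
Constraint 1 (W != V) on D(W)={1,2,3,4} D(V)={1,3,4}: no change
Constraint 2 (W < V) on D(W)={1,2,3,4} D(V)={1,3,4}: W {1,2,3,4}->{1,2,3}; V {1,3,4}->{3,4}
Constraint 3 (X != V) on D(X)={1,2,3,5} D(V)={3,4}: no change
Constraint 4 (W != V) on D(W)={1,2,3} D(V)={3,4}: no change
So after constraint 4: D(V) = {3,4}

Answer: {3,4}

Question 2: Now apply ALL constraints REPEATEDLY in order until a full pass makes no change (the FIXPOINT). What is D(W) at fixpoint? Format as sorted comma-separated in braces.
pass 0 (initial): D(W)={1,2,3,4}
pass 1: V {1,3,4}->{3,4}; W {1,2,3,4}->{1,2,3}
pass 2: no change
Fixpoint after 2 passes: D(W) = {1,2,3}

Answer: {1,2,3}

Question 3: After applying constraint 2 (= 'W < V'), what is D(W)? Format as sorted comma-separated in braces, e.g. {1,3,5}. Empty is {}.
Constraint 1 (W != V) on D(W)={1,2,3,4} D(V)={1,3,4}: no change
Constraint 2 (W < V) on D(W)={1,2,3,4} D(V)={1,3,4}: W {1,2,3,4}->{1,2,3}; V {1,3,4}->{3,4}
So after constraint 2: D(W) = {1,2,3}

Answer: {1,2,3}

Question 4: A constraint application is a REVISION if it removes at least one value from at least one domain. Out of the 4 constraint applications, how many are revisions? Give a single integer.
Constraint 1 (W != V) on D(W)={1,2,3,4} D(V)={1,3,4}: no change => not a revision
Constraint 2 (W < V) on D(W)={1,2,3,4} D(V)={1,3,4}: W {1,2,3,4}->{1,2,3}; V {1,3,4}->{3,4} => REVISION
Constraint 3 (X != V) on D(X)={1,2,3,5} D(V)={3,4}: no change => not a revision
Constraint 4 (W != V) on D(W)={1,2,3} D(V)={3,4}: no change => not a revision
Total revisions = 1

Answer: 1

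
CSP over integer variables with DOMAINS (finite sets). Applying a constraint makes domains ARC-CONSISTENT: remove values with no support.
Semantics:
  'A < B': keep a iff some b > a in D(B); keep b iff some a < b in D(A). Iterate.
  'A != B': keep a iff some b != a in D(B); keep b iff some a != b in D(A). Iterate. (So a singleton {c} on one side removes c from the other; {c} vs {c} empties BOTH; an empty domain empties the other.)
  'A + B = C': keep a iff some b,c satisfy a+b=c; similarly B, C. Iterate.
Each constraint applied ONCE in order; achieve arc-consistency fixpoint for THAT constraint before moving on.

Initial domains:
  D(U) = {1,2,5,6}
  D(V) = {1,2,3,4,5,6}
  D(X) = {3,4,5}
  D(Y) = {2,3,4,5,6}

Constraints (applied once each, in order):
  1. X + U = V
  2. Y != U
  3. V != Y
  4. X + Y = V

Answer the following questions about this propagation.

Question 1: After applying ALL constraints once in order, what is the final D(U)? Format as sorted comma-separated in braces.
Constraint 1 (X + U = V) on D(X)={3,4,5} D(U)={1,2,5,6} D(V)={1,2,3,4,5,6}: U {1,2,5,6}->{1,2}; V {1,2,3,4,5,6}->{4,5,6}
Constraint 2 (Y != U) on D(Y)={2,3,4,5,6} D(U)={1,2}: no change
Constraint 3 (V != Y) on D(V)={4,5,6} D(Y)={2,3,4,5,6}: no change
Constraint 4 (X + Y = V) on D(X)={3,4,5} D(Y)={2,3,4,5,6} D(V)={4,5,6}: X {3,4,5}->{3,4}; Y {2,3,4,5,6}->{2,3}; V {4,5,6}->{5,6}
So after all 4 constraints: D(U) = {1,2}

Answer: {1,2}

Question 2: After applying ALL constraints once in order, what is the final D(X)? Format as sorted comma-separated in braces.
Answer: {3,4}

Derivation:
Constraint 1 (X + U = V) on D(X)={3,4,5} D(U)={1,2,5,6} D(V)={1,2,3,4,5,6}: U {1,2,5,6}->{1,2}; V {1,2,3,4,5,6}->{4,5,6}
Constraint 2 (Y != U) on D(Y)={2,3,4,5,6} D(U)={1,2}: no change
Constraint 3 (V != Y) on D(V)={4,5,6} D(Y)={2,3,4,5,6}: no change
Constraint 4 (X + Y = V) on D(X)={3,4,5} D(Y)={2,3,4,5,6} D(V)={4,5,6}: X {3,4,5}->{3,4}; Y {2,3,4,5,6}->{2,3}; V {4,5,6}->{5,6}
So after all 4 constraints: D(X) = {3,4}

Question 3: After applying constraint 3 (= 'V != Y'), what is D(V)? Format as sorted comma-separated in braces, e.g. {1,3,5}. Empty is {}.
Constraint 1 (X + U = V) on D(X)={3,4,5} D(U)={1,2,5,6} D(V)={1,2,3,4,5,6}: U {1,2,5,6}->{1,2}; V {1,2,3,4,5,6}->{4,5,6}
Constraint 2 (Y != U) on D(Y)={2,3,4,5,6} D(U)={1,2}: no change
Constraint 3 (V != Y) on D(V)={4,5,6} D(Y)={2,3,4,5,6}: no change
So after constraint 3: D(V) = {4,5,6}

Answer: {4,5,6}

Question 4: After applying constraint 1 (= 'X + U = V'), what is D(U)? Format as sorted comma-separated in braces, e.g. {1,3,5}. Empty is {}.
Answer: {1,2}

Derivation:
Constraint 1 (X + U = V) on D(X)={3,4,5} D(U)={1,2,5,6} D(V)={1,2,3,4,5,6}: U {1,2,5,6}->{1,2}; V {1,2,3,4,5,6}->{4,5,6}
So after constraint 1: D(U) = {1,2}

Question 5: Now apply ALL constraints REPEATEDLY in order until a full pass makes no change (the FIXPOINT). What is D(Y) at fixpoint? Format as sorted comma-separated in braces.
Answer: {2,3}

Derivation:
pass 0 (initial): D(Y)={2,3,4,5,6}
pass 1: U {1,2,5,6}->{1,2}; V {1,2,3,4,5,6}->{5,6}; X {3,4,5}->{3,4}; Y {2,3,4,5,6}->{2,3}
pass 2: no change
Fixpoint after 2 passes: D(Y) = {2,3}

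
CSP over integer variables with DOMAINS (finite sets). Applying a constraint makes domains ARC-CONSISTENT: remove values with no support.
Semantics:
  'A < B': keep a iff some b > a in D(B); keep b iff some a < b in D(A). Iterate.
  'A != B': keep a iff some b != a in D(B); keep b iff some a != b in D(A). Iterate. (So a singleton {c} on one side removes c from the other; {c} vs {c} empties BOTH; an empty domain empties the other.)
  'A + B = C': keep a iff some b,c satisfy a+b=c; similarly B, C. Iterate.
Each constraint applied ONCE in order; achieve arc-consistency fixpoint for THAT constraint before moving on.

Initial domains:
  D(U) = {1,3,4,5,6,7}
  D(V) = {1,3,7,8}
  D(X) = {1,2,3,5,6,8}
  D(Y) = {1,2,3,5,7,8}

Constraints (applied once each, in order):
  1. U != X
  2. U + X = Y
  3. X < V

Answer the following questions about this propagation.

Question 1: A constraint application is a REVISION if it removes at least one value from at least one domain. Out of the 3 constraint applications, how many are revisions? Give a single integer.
Answer: 2

Derivation:
Constraint 1 (U != X) on D(U)={1,3,4,5,6,7} D(X)={1,2,3,5,6,8}: no change => not a revision
Constraint 2 (U + X = Y) on D(U)={1,3,4,5,6,7} D(X)={1,2,3,5,6,8} D(Y)={1,2,3,5,7,8}: X {1,2,3,5,6,8}->{1,2,3,5,6}; Y {1,2,3,5,7,8}->{2,3,5,7,8} => REVISION
Constraint 3 (X < V) on D(X)={1,2,3,5,6} D(V)={1,3,7,8}: V {1,3,7,8}->{3,7,8} => REVISION
Total revisions = 2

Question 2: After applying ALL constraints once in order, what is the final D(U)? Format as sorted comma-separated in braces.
Answer: {1,3,4,5,6,7}

Derivation:
Constraint 1 (U != X) on D(U)={1,3,4,5,6,7} D(X)={1,2,3,5,6,8}: no change
Constraint 2 (U + X = Y) on D(U)={1,3,4,5,6,7} D(X)={1,2,3,5,6,8} D(Y)={1,2,3,5,7,8}: X {1,2,3,5,6,8}->{1,2,3,5,6}; Y {1,2,3,5,7,8}->{2,3,5,7,8}
Constraint 3 (X < V) on D(X)={1,2,3,5,6} D(V)={1,3,7,8}: V {1,3,7,8}->{3,7,8}
So after all 3 constraints: D(U) = {1,3,4,5,6,7}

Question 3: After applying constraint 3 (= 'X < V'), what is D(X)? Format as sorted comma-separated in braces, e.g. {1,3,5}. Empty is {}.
Answer: {1,2,3,5,6}

Derivation:
Constraint 1 (U != X) on D(U)={1,3,4,5,6,7} D(X)={1,2,3,5,6,8}: no change
Constraint 2 (U + X = Y) on D(U)={1,3,4,5,6,7} D(X)={1,2,3,5,6,8} D(Y)={1,2,3,5,7,8}: X {1,2,3,5,6,8}->{1,2,3,5,6}; Y {1,2,3,5,7,8}->{2,3,5,7,8}
Constraint 3 (X < V) on D(X)={1,2,3,5,6} D(V)={1,3,7,8}: V {1,3,7,8}->{3,7,8}
So after constraint 3: D(X) = {1,2,3,5,6}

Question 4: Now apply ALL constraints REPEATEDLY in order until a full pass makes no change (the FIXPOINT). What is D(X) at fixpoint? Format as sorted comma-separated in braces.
pass 0 (initial): D(X)={1,2,3,5,6,8}
pass 1: V {1,3,7,8}->{3,7,8}; X {1,2,3,5,6,8}->{1,2,3,5,6}; Y {1,2,3,5,7,8}->{2,3,5,7,8}
pass 2: no change
Fixpoint after 2 passes: D(X) = {1,2,3,5,6}

Answer: {1,2,3,5,6}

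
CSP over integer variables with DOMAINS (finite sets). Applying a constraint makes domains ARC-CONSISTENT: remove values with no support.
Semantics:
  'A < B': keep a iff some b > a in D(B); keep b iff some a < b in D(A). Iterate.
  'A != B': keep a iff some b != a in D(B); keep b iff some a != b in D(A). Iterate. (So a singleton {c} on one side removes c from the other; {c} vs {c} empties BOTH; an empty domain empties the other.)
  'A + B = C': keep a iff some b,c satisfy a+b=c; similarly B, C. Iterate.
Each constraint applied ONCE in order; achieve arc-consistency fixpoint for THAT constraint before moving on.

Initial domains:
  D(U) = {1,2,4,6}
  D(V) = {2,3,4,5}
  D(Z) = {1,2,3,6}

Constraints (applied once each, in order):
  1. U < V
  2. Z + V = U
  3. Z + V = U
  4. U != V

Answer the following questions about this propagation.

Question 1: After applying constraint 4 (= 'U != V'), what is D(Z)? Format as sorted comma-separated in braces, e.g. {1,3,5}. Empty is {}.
Constraint 1 (U < V) on D(U)={1,2,4,6} D(V)={2,3,4,5}: U {1,2,4,6}->{1,2,4}
Constraint 2 (Z + V = U) on D(Z)={1,2,3,6} D(V)={2,3,4,5} D(U)={1,2,4}: Z {1,2,3,6}->{1,2}; V {2,3,4,5}->{2,3}; U {1,2,4}->{4}
Constraint 3 (Z + V = U) on D(Z)={1,2} D(V)={2,3} D(U)={4}: no change
Constraint 4 (U != V) on D(U)={4} D(V)={2,3}: no change
So after constraint 4: D(Z) = {1,2}

Answer: {1,2}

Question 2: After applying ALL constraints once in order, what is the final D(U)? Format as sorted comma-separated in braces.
Answer: {4}

Derivation:
Constraint 1 (U < V) on D(U)={1,2,4,6} D(V)={2,3,4,5}: U {1,2,4,6}->{1,2,4}
Constraint 2 (Z + V = U) on D(Z)={1,2,3,6} D(V)={2,3,4,5} D(U)={1,2,4}: Z {1,2,3,6}->{1,2}; V {2,3,4,5}->{2,3}; U {1,2,4}->{4}
Constraint 3 (Z + V = U) on D(Z)={1,2} D(V)={2,3} D(U)={4}: no change
Constraint 4 (U != V) on D(U)={4} D(V)={2,3}: no change
So after all 4 constraints: D(U) = {4}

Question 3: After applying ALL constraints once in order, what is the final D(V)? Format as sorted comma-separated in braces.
Constraint 1 (U < V) on D(U)={1,2,4,6} D(V)={2,3,4,5}: U {1,2,4,6}->{1,2,4}
Constraint 2 (Z + V = U) on D(Z)={1,2,3,6} D(V)={2,3,4,5} D(U)={1,2,4}: Z {1,2,3,6}->{1,2}; V {2,3,4,5}->{2,3}; U {1,2,4}->{4}
Constraint 3 (Z + V = U) on D(Z)={1,2} D(V)={2,3} D(U)={4}: no change
Constraint 4 (U != V) on D(U)={4} D(V)={2,3}: no change
So after all 4 constraints: D(V) = {2,3}

Answer: {2,3}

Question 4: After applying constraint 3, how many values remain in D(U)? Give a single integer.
Constraint 1 (U < V) on D(U)={1,2,4,6} D(V)={2,3,4,5}: U {1,2,4,6}->{1,2,4}
Constraint 2 (Z + V = U) on D(Z)={1,2,3,6} D(V)={2,3,4,5} D(U)={1,2,4}: Z {1,2,3,6}->{1,2}; V {2,3,4,5}->{2,3}; U {1,2,4}->{4}
Constraint 3 (Z + V = U) on D(Z)={1,2} D(V)={2,3} D(U)={4}: no change
So after constraint 3: D(U)={4}, size = 1

Answer: 1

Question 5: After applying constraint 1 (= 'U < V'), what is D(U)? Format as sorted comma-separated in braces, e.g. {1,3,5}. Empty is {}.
Constraint 1 (U < V) on D(U)={1,2,4,6} D(V)={2,3,4,5}: U {1,2,4,6}->{1,2,4}
So after constraint 1: D(U) = {1,2,4}

Answer: {1,2,4}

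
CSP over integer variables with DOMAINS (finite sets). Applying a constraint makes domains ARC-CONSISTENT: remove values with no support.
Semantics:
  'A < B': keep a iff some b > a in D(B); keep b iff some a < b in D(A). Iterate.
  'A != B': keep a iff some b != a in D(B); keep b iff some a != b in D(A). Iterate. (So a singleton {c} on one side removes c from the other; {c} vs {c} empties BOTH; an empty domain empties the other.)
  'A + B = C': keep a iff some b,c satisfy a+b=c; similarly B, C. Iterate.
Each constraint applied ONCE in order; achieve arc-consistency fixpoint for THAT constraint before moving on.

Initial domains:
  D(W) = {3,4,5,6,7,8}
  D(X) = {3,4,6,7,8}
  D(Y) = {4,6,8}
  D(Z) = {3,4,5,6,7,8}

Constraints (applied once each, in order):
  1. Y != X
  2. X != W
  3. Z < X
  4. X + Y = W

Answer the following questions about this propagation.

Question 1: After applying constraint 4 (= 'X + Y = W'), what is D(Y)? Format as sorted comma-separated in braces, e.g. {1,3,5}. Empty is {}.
Constraint 1 (Y != X) on D(Y)={4,6,8} D(X)={3,4,6,7,8}: no change
Constraint 2 (X != W) on D(X)={3,4,6,7,8} D(W)={3,4,5,6,7,8}: no change
Constraint 3 (Z < X) on D(Z)={3,4,5,6,7,8} D(X)={3,4,6,7,8}: Z {3,4,5,6,7,8}->{3,4,5,6,7}; X {3,4,6,7,8}->{4,6,7,8}
Constraint 4 (X + Y = W) on D(X)={4,6,7,8} D(Y)={4,6,8} D(W)={3,4,5,6,7,8}: X {4,6,7,8}->{4}; Y {4,6,8}->{4}; W {3,4,5,6,7,8}->{8}
So after constraint 4: D(Y) = {4}

Answer: {4}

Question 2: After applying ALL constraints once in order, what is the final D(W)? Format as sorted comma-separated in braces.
Answer: {8}

Derivation:
Constraint 1 (Y != X) on D(Y)={4,6,8} D(X)={3,4,6,7,8}: no change
Constraint 2 (X != W) on D(X)={3,4,6,7,8} D(W)={3,4,5,6,7,8}: no change
Constraint 3 (Z < X) on D(Z)={3,4,5,6,7,8} D(X)={3,4,6,7,8}: Z {3,4,5,6,7,8}->{3,4,5,6,7}; X {3,4,6,7,8}->{4,6,7,8}
Constraint 4 (X + Y = W) on D(X)={4,6,7,8} D(Y)={4,6,8} D(W)={3,4,5,6,7,8}: X {4,6,7,8}->{4}; Y {4,6,8}->{4}; W {3,4,5,6,7,8}->{8}
So after all 4 constraints: D(W) = {8}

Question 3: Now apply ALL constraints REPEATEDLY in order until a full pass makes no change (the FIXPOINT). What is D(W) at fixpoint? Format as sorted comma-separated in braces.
pass 0 (initial): D(W)={3,4,5,6,7,8}
pass 1: W {3,4,5,6,7,8}->{8}; X {3,4,6,7,8}->{4}; Y {4,6,8}->{4}; Z {3,4,5,6,7,8}->{3,4,5,6,7}
pass 2: W {8}->{}; X {4}->{}; Y {4}->{}; Z {3,4,5,6,7}->{}
pass 3: no change
Fixpoint after 3 passes: D(W) = {}

Answer: {}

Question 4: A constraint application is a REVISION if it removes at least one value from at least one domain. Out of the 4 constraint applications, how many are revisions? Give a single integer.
Answer: 2

Derivation:
Constraint 1 (Y != X) on D(Y)={4,6,8} D(X)={3,4,6,7,8}: no change => not a revision
Constraint 2 (X != W) on D(X)={3,4,6,7,8} D(W)={3,4,5,6,7,8}: no change => not a revision
Constraint 3 (Z < X) on D(Z)={3,4,5,6,7,8} D(X)={3,4,6,7,8}: Z {3,4,5,6,7,8}->{3,4,5,6,7}; X {3,4,6,7,8}->{4,6,7,8} => REVISION
Constraint 4 (X + Y = W) on D(X)={4,6,7,8} D(Y)={4,6,8} D(W)={3,4,5,6,7,8}: X {4,6,7,8}->{4}; Y {4,6,8}->{4}; W {3,4,5,6,7,8}->{8} => REVISION
Total revisions = 2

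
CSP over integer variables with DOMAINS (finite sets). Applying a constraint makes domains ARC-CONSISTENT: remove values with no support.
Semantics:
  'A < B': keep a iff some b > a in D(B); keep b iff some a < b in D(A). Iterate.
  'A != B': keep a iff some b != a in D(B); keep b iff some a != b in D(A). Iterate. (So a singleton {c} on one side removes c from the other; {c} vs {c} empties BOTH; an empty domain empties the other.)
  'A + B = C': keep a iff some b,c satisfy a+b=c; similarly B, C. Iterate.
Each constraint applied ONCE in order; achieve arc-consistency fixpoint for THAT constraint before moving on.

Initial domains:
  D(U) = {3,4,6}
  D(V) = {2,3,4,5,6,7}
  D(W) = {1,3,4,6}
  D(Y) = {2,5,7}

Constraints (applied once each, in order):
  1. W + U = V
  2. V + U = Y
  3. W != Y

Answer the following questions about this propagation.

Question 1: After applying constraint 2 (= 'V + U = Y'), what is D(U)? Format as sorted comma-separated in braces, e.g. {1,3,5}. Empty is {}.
Constraint 1 (W + U = V) on D(W)={1,3,4,6} D(U)={3,4,6} D(V)={2,3,4,5,6,7}: W {1,3,4,6}->{1,3,4}; V {2,3,4,5,6,7}->{4,5,6,7}
Constraint 2 (V + U = Y) on D(V)={4,5,6,7} D(U)={3,4,6} D(Y)={2,5,7}: V {4,5,6,7}->{4}; U {3,4,6}->{3}; Y {2,5,7}->{7}
So after constraint 2: D(U) = {3}

Answer: {3}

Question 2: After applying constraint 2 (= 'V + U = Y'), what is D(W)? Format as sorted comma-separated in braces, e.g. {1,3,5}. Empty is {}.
Constraint 1 (W + U = V) on D(W)={1,3,4,6} D(U)={3,4,6} D(V)={2,3,4,5,6,7}: W {1,3,4,6}->{1,3,4}; V {2,3,4,5,6,7}->{4,5,6,7}
Constraint 2 (V + U = Y) on D(V)={4,5,6,7} D(U)={3,4,6} D(Y)={2,5,7}: V {4,5,6,7}->{4}; U {3,4,6}->{3}; Y {2,5,7}->{7}
So after constraint 2: D(W) = {1,3,4}

Answer: {1,3,4}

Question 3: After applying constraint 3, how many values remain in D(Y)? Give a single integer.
Constraint 1 (W + U = V) on D(W)={1,3,4,6} D(U)={3,4,6} D(V)={2,3,4,5,6,7}: W {1,3,4,6}->{1,3,4}; V {2,3,4,5,6,7}->{4,5,6,7}
Constraint 2 (V + U = Y) on D(V)={4,5,6,7} D(U)={3,4,6} D(Y)={2,5,7}: V {4,5,6,7}->{4}; U {3,4,6}->{3}; Y {2,5,7}->{7}
Constraint 3 (W != Y) on D(W)={1,3,4} D(Y)={7}: no change
So after constraint 3: D(Y)={7}, size = 1

Answer: 1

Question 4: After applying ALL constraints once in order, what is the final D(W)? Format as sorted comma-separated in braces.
Answer: {1,3,4}

Derivation:
Constraint 1 (W + U = V) on D(W)={1,3,4,6} D(U)={3,4,6} D(V)={2,3,4,5,6,7}: W {1,3,4,6}->{1,3,4}; V {2,3,4,5,6,7}->{4,5,6,7}
Constraint 2 (V + U = Y) on D(V)={4,5,6,7} D(U)={3,4,6} D(Y)={2,5,7}: V {4,5,6,7}->{4}; U {3,4,6}->{3}; Y {2,5,7}->{7}
Constraint 3 (W != Y) on D(W)={1,3,4} D(Y)={7}: no change
So after all 3 constraints: D(W) = {1,3,4}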